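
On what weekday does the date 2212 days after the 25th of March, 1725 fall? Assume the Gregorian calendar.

Sunday

Mar 25, 1725 is a Sunday.
2212 mod 7 = 0, so 2212 days after a Sunday is Sunday + 0 = Sunday.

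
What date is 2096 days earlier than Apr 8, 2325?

July 13, 2319

−365 (one year) → Apr 8, 2324 (1731 left).
−366 (one year; includes Feb 29, 2324) → Apr 8, 2323 (1365 left).
−365 (one year) → Apr 8, 2322 (1000 left).
−365 (one year) → Apr 8, 2321 (635 left).
−365 (one year) → Apr 8, 2320 (270 left).
−8 → Mar 31, 2320 (end of Mar, 31 days; 262 left).
−31 → Feb 29, 2320 (end of Feb, 29 days; 231 left).
−29 → Jan 31, 2320 (end of Jan, 31 days; 202 left).
−31 → Dec 31, 2319 (end of Dec, 31 days; 171 left).
−31 → Nov 30, 2319 (end of Nov, 30 days; 140 left).
−30 → Oct 31, 2319 (end of Oct, 31 days; 110 left).
−31 → Sep 30, 2319 (end of Sep, 30 days; 79 left).
−30 → Aug 31, 2319 (end of Aug, 31 days; 49 left).
−31 → Jul 31, 2319 (end of Jul, 31 days; 18 left).
−18 → Jul 13, 2319.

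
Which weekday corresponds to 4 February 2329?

Doomsday rule: the anchor day for the 2300s is Wednesday. For year 29: 29÷12 = 2 r 5, and 5÷4 = 1, so 2+5+1 = 8.
Wednesday + 8 ≡ Thursday — that's 2329's doomsday.
In February the doomsday date is Feb 28 (2329 is not a leap year).
Feb 4 is 24 days before Feb 28; 24 mod 7 = 3, so Thursday − 3 = Monday.

Monday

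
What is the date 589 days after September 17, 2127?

+366 (one year; includes Feb 29, 2128) → Sep 17, 2128 (223 left).
Sep has 30 days: +14 → Oct 1, 2128 (209 left).
Oct has 31 days: +31 → Nov 1, 2128 (178 left).
Nov has 30 days: +30 → Dec 1, 2128 (148 left).
Dec has 31 days: +31 → Jan 1, 2129 (117 left).
Jan has 31 days: +31 → Feb 1, 2129 (86 left).
Feb has 28 days: +28 → Mar 1, 2129 (58 left).
Mar has 31 days: +31 → Apr 1, 2129 (27 left).
+27 → Apr 28, 2129.

April 28, 2129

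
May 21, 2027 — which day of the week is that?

Doomsday rule: the anchor day for the 2000s is Tuesday. For year 27: 27÷12 = 2 r 3, and 3÷4 = 0, so 2+3+0 = 5.
Tuesday + 5 ≡ Sunday — that's 2027's doomsday.
In May the doomsday date is May 9.
May 21 is 12 days after May 9; 12 mod 7 = 5, so Sunday + 5 = Friday.

Friday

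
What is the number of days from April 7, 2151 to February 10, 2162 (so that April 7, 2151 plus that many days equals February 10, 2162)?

3962

Apr 7, 2151 → Apr 7, 2152: 366 days (Feb 29, 2152 is in that span).
Apr 7, 2152 → Apr 7, 2153: 365 days.
Apr 7, 2153 → Apr 7, 2154: 365 days.
Apr 7, 2154 → Apr 7, 2155: 365 days.
Apr 7, 2155 → Apr 7, 2156: 366 days (Feb 29, 2156 is in that span).
Apr 7, 2156 → Apr 7, 2157: 365 days.
Apr 7, 2157 → Apr 7, 2158: 365 days.
Apr 7, 2158 → Apr 7, 2159: 365 days.
Apr 7, 2159 → Apr 7, 2160: 366 days (Feb 29, 2160 is in that span).
Apr 7, 2160 → Apr 7, 2161: 365 days.
Apr 7, 2161 → May 7, 2161: 30 days (April has 30).
May 7, 2161 → Jun 7, 2161: 31 days (May has 31).
Jun 7, 2161 → Jul 7, 2161: 30 days (June has 30).
Jul 7, 2161 → Aug 7, 2161: 31 days (July has 31).
Aug 7, 2161 → Sep 7, 2161: 31 days (August has 31).
Sep 7, 2161 → Oct 7, 2161: 30 days (September has 30).
Oct 7, 2161 → Nov 7, 2161: 31 days (October has 31).
Nov 7, 2161 → Dec 7, 2161: 30 days (November has 30).
Dec 7, 2161 → Jan 7, 2162: 31 days (December has 31).
Jan 7, 2162 → Feb 7, 2162: 31 days (January has 31).
Feb 7, 2162 → Feb 10, 2162: 3 days.
Total: 3962 days.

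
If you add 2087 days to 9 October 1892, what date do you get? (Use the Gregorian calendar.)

+365 (one year) → Oct 9, 1893 (1722 left).
+365 (one year) → Oct 9, 1894 (1357 left).
+365 (one year) → Oct 9, 1895 (992 left).
+366 (one year; includes Feb 29, 1896) → Oct 9, 1896 (626 left).
+365 (one year) → Oct 9, 1897 (261 left).
Oct has 31 days: +23 → Nov 1, 1897 (238 left).
Nov has 30 days: +30 → Dec 1, 1897 (208 left).
Dec has 31 days: +31 → Jan 1, 1898 (177 left).
Jan has 31 days: +31 → Feb 1, 1898 (146 left).
Feb has 28 days: +28 → Mar 1, 1898 (118 left).
Mar has 31 days: +31 → Apr 1, 1898 (87 left).
Apr has 30 days: +30 → May 1, 1898 (57 left).
May has 31 days: +31 → Jun 1, 1898 (26 left).
+26 → Jun 27, 1898.

June 27, 1898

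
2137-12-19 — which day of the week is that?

Doomsday rule: the anchor day for the 2100s is Sunday. For year 37: 37÷12 = 3 r 1, and 1÷4 = 0, so 3+1+0 = 4.
Sunday + 4 ≡ Thursday — that's 2137's doomsday.
In December the doomsday date is Dec 12.
Dec 19 is 7 days after Dec 12; 7 mod 7 = 0, so Thursday + 0 = Thursday.

Thursday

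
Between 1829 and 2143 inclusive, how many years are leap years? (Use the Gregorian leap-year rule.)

Multiples of 4 in [1829,2143]: 78.
Of those, multiples of 100: 3 (not leap unless ÷400).
Multiples of 400: 1.
Leap years = 78 − 3 + 1 = 76.

76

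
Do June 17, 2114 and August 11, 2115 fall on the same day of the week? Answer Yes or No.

Yes

From Jun 17, 2114 to Aug 11, 2115 is 420 days.
420 mod 7 = 0, so they are the same weekday.
(Jun 17, 2114 is a Sunday; Aug 11, 2115 is a Sunday.)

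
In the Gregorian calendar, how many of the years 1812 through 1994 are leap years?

Multiples of 4 in [1812,1994]: 46.
Of those, multiples of 100: 1 (not leap unless ÷400).
Multiples of 400: 0.
Leap years = 46 − 1 + 0 = 45.

45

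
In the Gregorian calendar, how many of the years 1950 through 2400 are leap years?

110

Multiples of 4 in [1950,2400]: 113.
Of those, multiples of 100: 5 (not leap unless ÷400).
Multiples of 400: 2.
Leap years = 113 − 5 + 2 = 110.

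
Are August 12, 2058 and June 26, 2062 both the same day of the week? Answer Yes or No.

Yes

From Aug 12, 2058 to Jun 26, 2062 is 1414 days.
1414 mod 7 = 0, so they are the same weekday.
(Aug 12, 2058 is a Monday; Jun 26, 2062 is a Monday.)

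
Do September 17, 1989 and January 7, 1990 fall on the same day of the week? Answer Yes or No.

Yes

From Sep 17, 1989 to Jan 7, 1990 is 112 days.
112 mod 7 = 0, so they are the same weekday.
(Sep 17, 1989 is a Sunday; Jan 7, 1990 is a Sunday.)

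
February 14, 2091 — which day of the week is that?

Doomsday rule: the anchor day for the 2000s is Tuesday. For year 91: 91÷12 = 7 r 7, and 7÷4 = 1, so 7+7+1 = 15.
Tuesday + 15 ≡ Wednesday — that's 2091's doomsday.
In February the doomsday date is Feb 28 (2091 is not a leap year).
Feb 14 is 14 days before Feb 28; 14 mod 7 = 0, so Wednesday − 0 = Wednesday.

Wednesday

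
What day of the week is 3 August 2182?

Saturday

Doomsday rule: the anchor day for the 2100s is Sunday. For year 82: 82÷12 = 6 r 10, and 10÷4 = 2, so 6+10+2 = 18.
Sunday + 18 ≡ Thursday — that's 2182's doomsday.
In August the doomsday date is Aug 8.
Aug 3 is 5 days before Aug 8; 5 mod 7 = 5, so Thursday − 5 = Saturday.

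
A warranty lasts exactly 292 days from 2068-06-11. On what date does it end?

March 30, 2069

Jun has 30 days: +20 → Jul 1, 2068 (272 left).
Jul has 31 days: +31 → Aug 1, 2068 (241 left).
Aug has 31 days: +31 → Sep 1, 2068 (210 left).
Sep has 30 days: +30 → Oct 1, 2068 (180 left).
Oct has 31 days: +31 → Nov 1, 2068 (149 left).
Nov has 30 days: +30 → Dec 1, 2068 (119 left).
Dec has 31 days: +31 → Jan 1, 2069 (88 left).
Jan has 31 days: +31 → Feb 1, 2069 (57 left).
Feb has 28 days: +28 → Mar 1, 2069 (29 left).
+29 → Mar 30, 2069.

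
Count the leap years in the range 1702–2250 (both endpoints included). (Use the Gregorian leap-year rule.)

Multiples of 4 in [1702,2250]: 137.
Of those, multiples of 100: 5 (not leap unless ÷400).
Multiples of 400: 1.
Leap years = 137 − 5 + 1 = 133.

133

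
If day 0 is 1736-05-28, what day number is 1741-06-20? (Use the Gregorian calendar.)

May 28, 1736 → May 28, 1737: 365 days.
May 28, 1737 → May 28, 1738: 365 days.
May 28, 1738 → May 28, 1739: 365 days.
May 28, 1739 → May 28, 1740: 366 days (Feb 29, 1740 is in that span).
May 28, 1740 → Jun 28, 1740: 31 days (May has 31).
Jun 28, 1740 → Jul 28, 1740: 30 days (June has 30).
Jul 28, 1740 → Aug 28, 1740: 31 days (July has 31).
Aug 28, 1740 → Sep 28, 1740: 31 days (August has 31).
Sep 28, 1740 → Oct 28, 1740: 30 days (September has 30).
Oct 28, 1740 → Nov 28, 1740: 31 days (October has 31).
Nov 28, 1740 → Dec 28, 1740: 30 days (November has 30).
Dec 28, 1740 → Jan 28, 1741: 31 days (December has 31).
Jan 28, 1741 → Feb 28, 1741: 31 days (January has 31).
Feb 28, 1741 → Mar 28, 1741: 28 days (February has 28).
Mar 28, 1741 → Apr 28, 1741: 31 days (March has 31).
Apr 28, 1741 → May 28, 1741: 30 days (April has 30).
May 28, 1741 → Jun 20, 1741: 23 days.
Total: 1849 days.

1849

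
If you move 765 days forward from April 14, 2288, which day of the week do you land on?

Monday

Apr 14, 2288 is a Saturday.
765 mod 7 = 2, so 765 days after a Saturday is Saturday + 2 = Monday.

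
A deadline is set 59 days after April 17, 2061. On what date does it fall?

Apr has 30 days: +14 → May 1, 2061 (45 left).
May has 31 days: +31 → Jun 1, 2061 (14 left).
+14 → Jun 15, 2061.

June 15, 2061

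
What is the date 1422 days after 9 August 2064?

+365 (one year) → Aug 9, 2065 (1057 left).
+365 (one year) → Aug 9, 2066 (692 left).
+365 (one year) → Aug 9, 2067 (327 left).
Aug has 31 days: +23 → Sep 1, 2067 (304 left).
Sep has 30 days: +30 → Oct 1, 2067 (274 left).
Oct has 31 days: +31 → Nov 1, 2067 (243 left).
Nov has 30 days: +30 → Dec 1, 2067 (213 left).
Dec has 31 days: +31 → Jan 1, 2068 (182 left).
Jan has 31 days: +31 → Feb 1, 2068 (151 left).
Feb has 29 days: +29 → Mar 1, 2068 (122 left).
Mar has 31 days: +31 → Apr 1, 2068 (91 left).
Apr has 30 days: +30 → May 1, 2068 (61 left).
May has 31 days: +31 → Jun 1, 2068 (30 left).
Jun has 30 days: +30 → Jul 1, 2068 (0 left).

July 1, 2068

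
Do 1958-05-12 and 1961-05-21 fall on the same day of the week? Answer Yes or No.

No

From May 12, 1958 to May 21, 1961 is 1105 days.
1105 mod 7 = 6, so they are different weekdays.
(May 12, 1958 is a Monday; May 21, 1961 is a Sunday.)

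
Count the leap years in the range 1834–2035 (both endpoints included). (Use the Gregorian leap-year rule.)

49

Multiples of 4 in [1834,2035]: 50.
Of those, multiples of 100: 2 (not leap unless ÷400).
Multiples of 400: 1.
Leap years = 50 − 2 + 1 = 49.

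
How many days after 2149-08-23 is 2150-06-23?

Aug 23, 2149 → Sep 23, 2149: 31 days (August has 31).
Sep 23, 2149 → Oct 23, 2149: 30 days (September has 30).
Oct 23, 2149 → Nov 23, 2149: 31 days (October has 31).
Nov 23, 2149 → Dec 23, 2149: 30 days (November has 30).
Dec 23, 2149 → Jan 23, 2150: 31 days (December has 31).
Jan 23, 2150 → Feb 23, 2150: 31 days (January has 31).
Feb 23, 2150 → Mar 23, 2150: 28 days (February has 28).
Mar 23, 2150 → Apr 23, 2150: 31 days (March has 31).
Apr 23, 2150 → May 23, 2150: 30 days (April has 30).
May 23, 2150 → Jun 23, 2150: 31 days.
Total: 304 days.

304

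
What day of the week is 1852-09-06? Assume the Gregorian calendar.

Doomsday rule: the anchor day for the 1800s is Friday. For year 52: 52÷12 = 4 r 4, and 4÷4 = 1, so 4+4+1 = 9.
Friday + 9 ≡ Sunday — that's 1852's doomsday.
In September the doomsday date is Sep 5.
Sep 6 is 1 day after Sep 5; 1 mod 7 = 1, so Sunday + 1 = Monday.

Monday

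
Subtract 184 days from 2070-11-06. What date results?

−6 → Oct 31, 2070 (end of Oct, 31 days; 178 left).
−31 → Sep 30, 2070 (end of Sep, 30 days; 147 left).
−30 → Aug 31, 2070 (end of Aug, 31 days; 117 left).
−31 → Jul 31, 2070 (end of Jul, 31 days; 86 left).
−31 → Jun 30, 2070 (end of Jun, 30 days; 55 left).
−30 → May 31, 2070 (end of May, 31 days; 25 left).
−25 → May 6, 2070.

May 6, 2070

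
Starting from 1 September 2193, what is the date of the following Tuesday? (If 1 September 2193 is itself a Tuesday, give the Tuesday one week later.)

September 3, 2193

Sep 1, 2193 is a Sunday.
From Sunday to the next Tuesday is 2 days.
Sep 1, 2193 + 2 = Sep 3, 2193.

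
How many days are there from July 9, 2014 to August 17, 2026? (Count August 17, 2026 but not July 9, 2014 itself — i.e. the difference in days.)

Jul 9, 2014 → Jul 9, 2015: 365 days.
Jul 9, 2015 → Jul 9, 2016: 366 days (Feb 29, 2016 is in that span).
Jul 9, 2016 → Jul 9, 2017: 365 days.
Jul 9, 2017 → Jul 9, 2018: 365 days.
Jul 9, 2018 → Jul 9, 2019: 365 days.
Jul 9, 2019 → Jul 9, 2020: 366 days (Feb 29, 2020 is in that span).
Jul 9, 2020 → Jul 9, 2021: 365 days.
Jul 9, 2021 → Jul 9, 2022: 365 days.
Jul 9, 2022 → Jul 9, 2023: 365 days.
Jul 9, 2023 → Jul 9, 2024: 366 days (Feb 29, 2024 is in that span).
Jul 9, 2024 → Jul 9, 2025: 365 days.
Jul 9, 2025 → Jul 9, 2026: 365 days.
Jul 9, 2026 → Aug 9, 2026: 31 days (July has 31).
Aug 9, 2026 → Aug 17, 2026: 8 days.
Total: 4422 days.

4422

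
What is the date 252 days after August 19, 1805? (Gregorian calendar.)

Aug has 31 days: +13 → Sep 1, 1805 (239 left).
Sep has 30 days: +30 → Oct 1, 1805 (209 left).
Oct has 31 days: +31 → Nov 1, 1805 (178 left).
Nov has 30 days: +30 → Dec 1, 1805 (148 left).
Dec has 31 days: +31 → Jan 1, 1806 (117 left).
Jan has 31 days: +31 → Feb 1, 1806 (86 left).
Feb has 28 days: +28 → Mar 1, 1806 (58 left).
Mar has 31 days: +31 → Apr 1, 1806 (27 left).
+27 → Apr 28, 1806.

April 28, 1806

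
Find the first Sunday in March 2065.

March 1, 2065 is a Sunday.
The first Sunday is therefore March 1 (same day).

March 1, 2065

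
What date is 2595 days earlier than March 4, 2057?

January 25, 2050

−365 (one year) → Mar 4, 2056 (2230 left).
−366 (one year; includes Feb 29, 2056) → Mar 4, 2055 (1864 left).
−365 (one year) → Mar 4, 2054 (1499 left).
−365 (one year) → Mar 4, 2053 (1134 left).
−365 (one year) → Mar 4, 2052 (769 left).
−366 (one year; includes Feb 29, 2052) → Mar 4, 2051 (403 left).
−365 (one year) → Mar 4, 2050 (38 left).
−4 → Feb 28, 2050 (end of Feb, 28 days; 34 left).
−28 → Jan 31, 2050 (end of Jan, 31 days; 6 left).
−6 → Jan 25, 2050.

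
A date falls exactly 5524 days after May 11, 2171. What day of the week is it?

Sunday

First find the weekday of May 11, 2171. Doomsday rule: the anchor day for the 2100s is Sunday. For year 71: 71÷12 = 5 r 11, and 11÷4 = 2, so 5+11+2 = 18.
Sunday + 18 ≡ Thursday — that's 2171's doomsday.
In May the doomsday date is May 9.
May 11 is 2 days after May 9; 2 mod 7 = 2, so Thursday + 2 = Saturday.
5524 mod 7 = 1, so 5524 days after a Saturday is Saturday + 1 = Sunday.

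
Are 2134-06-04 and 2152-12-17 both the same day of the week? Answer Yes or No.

From Jun 4, 2134 to Dec 17, 2152 is 6771 days.
6771 mod 7 = 2, so they are different weekdays.
(Jun 4, 2134 is a Friday; Dec 17, 2152 is a Sunday.)

No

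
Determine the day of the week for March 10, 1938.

January 1, 1938 is a Saturday.
Jan 1, 1938 → Feb 1, 1938: 31 days (January has 31).
Feb 1, 1938 → Mar 1, 1938: 28 days (February has 28).
Mar 1, 1938 → Mar 10, 1938: 9 days.
Total: 68 days.
68 mod 7 = 5, so Saturday + 5 = Thursday.

Thursday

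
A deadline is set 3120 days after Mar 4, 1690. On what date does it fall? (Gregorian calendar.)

September 18, 1698

+365 (one year) → Mar 4, 1691 (2755 left).
+366 (one year; includes Feb 29, 1692) → Mar 4, 1692 (2389 left).
+365 (one year) → Mar 4, 1693 (2024 left).
+365 (one year) → Mar 4, 1694 (1659 left).
+365 (one year) → Mar 4, 1695 (1294 left).
+366 (one year; includes Feb 29, 1696) → Mar 4, 1696 (928 left).
+365 (one year) → Mar 4, 1697 (563 left).
+365 (one year) → Mar 4, 1698 (198 left).
Mar has 31 days: +28 → Apr 1, 1698 (170 left).
Apr has 30 days: +30 → May 1, 1698 (140 left).
May has 31 days: +31 → Jun 1, 1698 (109 left).
Jun has 30 days: +30 → Jul 1, 1698 (79 left).
Jul has 31 days: +31 → Aug 1, 1698 (48 left).
Aug has 31 days: +31 → Sep 1, 1698 (17 left).
+17 → Sep 18, 1698.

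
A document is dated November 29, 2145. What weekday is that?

Doomsday rule: the anchor day for the 2100s is Sunday. For year 45: 45÷12 = 3 r 9, and 9÷4 = 2, so 3+9+2 = 14.
Sunday + 14 ≡ Sunday — that's 2145's doomsday.
In November the doomsday date is Nov 7.
Nov 29 is 22 days after Nov 7; 22 mod 7 = 1, so Sunday + 1 = Monday.

Monday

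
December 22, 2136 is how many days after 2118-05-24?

6787

May 24, 2118 → May 24, 2119: 365 days.
May 24, 2119 → May 24, 2120: 366 days (Feb 29, 2120 is in that span).
May 24, 2120 → May 24, 2121: 365 days.
May 24, 2121 → May 24, 2122: 365 days.
May 24, 2122 → May 24, 2123: 365 days.
May 24, 2123 → May 24, 2124: 366 days (Feb 29, 2124 is in that span).
May 24, 2124 → May 24, 2125: 365 days.
May 24, 2125 → May 24, 2126: 365 days.
May 24, 2126 → May 24, 2127: 365 days.
May 24, 2127 → May 24, 2128: 366 days (Feb 29, 2128 is in that span).
May 24, 2128 → May 24, 2129: 365 days.
May 24, 2129 → May 24, 2130: 365 days.
May 24, 2130 → May 24, 2131: 365 days.
May 24, 2131 → May 24, 2132: 366 days (Feb 29, 2132 is in that span).
May 24, 2132 → May 24, 2133: 365 days.
May 24, 2133 → May 24, 2134: 365 days.
May 24, 2134 → May 24, 2135: 365 days.
May 24, 2135 → May 24, 2136: 366 days (Feb 29, 2136 is in that span).
May 24, 2136 → Jun 24, 2136: 31 days (May has 31).
Jun 24, 2136 → Jul 24, 2136: 30 days (June has 30).
Jul 24, 2136 → Aug 24, 2136: 31 days (July has 31).
Aug 24, 2136 → Sep 24, 2136: 31 days (August has 31).
Sep 24, 2136 → Oct 24, 2136: 30 days (September has 30).
Oct 24, 2136 → Nov 24, 2136: 31 days (October has 31).
Nov 24, 2136 → Dec 22, 2136: 28 days.
Total: 6787 days.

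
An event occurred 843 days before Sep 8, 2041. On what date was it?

May 19, 2039

−365 (one year) → Sep 8, 2040 (478 left).
−366 (one year; includes Feb 29, 2040) → Sep 8, 2039 (112 left).
−8 → Aug 31, 2039 (end of Aug, 31 days; 104 left).
−31 → Jul 31, 2039 (end of Jul, 31 days; 73 left).
−31 → Jun 30, 2039 (end of Jun, 30 days; 42 left).
−30 → May 31, 2039 (end of May, 31 days; 12 left).
−12 → May 19, 2039.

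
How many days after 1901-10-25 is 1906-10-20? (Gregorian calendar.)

1821

Oct 25, 1901 → Oct 25, 1902: 365 days.
Oct 25, 1902 → Oct 25, 1903: 365 days.
Oct 25, 1903 → Oct 25, 1904: 366 days (Feb 29, 1904 is in that span).
Oct 25, 1904 → Oct 25, 1905: 365 days.
Oct 25, 1905 → Nov 25, 1905: 31 days (October has 31).
Nov 25, 1905 → Dec 25, 1905: 30 days (November has 30).
Dec 25, 1905 → Jan 25, 1906: 31 days (December has 31).
Jan 25, 1906 → Feb 25, 1906: 31 days (January has 31).
Feb 25, 1906 → Mar 25, 1906: 28 days (February has 28).
Mar 25, 1906 → Apr 25, 1906: 31 days (March has 31).
Apr 25, 1906 → May 25, 1906: 30 days (April has 30).
May 25, 1906 → Jun 25, 1906: 31 days (May has 31).
Jun 25, 1906 → Jul 25, 1906: 30 days (June has 30).
Jul 25, 1906 → Aug 25, 1906: 31 days (July has 31).
Aug 25, 1906 → Sep 25, 1906: 31 days (August has 31).
Sep 25, 1906 → Oct 20, 1906: 25 days.
Total: 1821 days.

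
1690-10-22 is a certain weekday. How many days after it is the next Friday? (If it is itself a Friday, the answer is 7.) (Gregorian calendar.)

5

Oct 22, 1690 is a Sunday.
From Sunday to the next Friday is 5 days.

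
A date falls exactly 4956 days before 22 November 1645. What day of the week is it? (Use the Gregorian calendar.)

Wednesday

Nov 22, 1645 is a Wednesday.
4956 mod 7 = 0, so 4956 days before a Wednesday is Wednesday − 0 = Wednesday.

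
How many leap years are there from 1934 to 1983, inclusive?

12

Multiples of 4 in [1934,1983]: 12.
Of those, multiples of 100: 0 (not leap unless ÷400).
Multiples of 400: 0.
Leap years = 12 − 0 + 0 = 12.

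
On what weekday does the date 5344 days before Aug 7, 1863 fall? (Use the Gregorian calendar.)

First find the weekday of Aug 7, 1863. Doomsday rule: the anchor day for the 1800s is Friday. For year 63: 63÷12 = 5 r 3, and 3÷4 = 0, so 5+3+0 = 8.
Friday + 8 ≡ Saturday — that's 1863's doomsday.
In August the doomsday date is Aug 8.
Aug 7 is 1 day before Aug 8; 1 mod 7 = 1, so Saturday − 1 = Friday.
5344 mod 7 = 3, so 5344 days before a Friday is Friday − 3 = Tuesday.

Tuesday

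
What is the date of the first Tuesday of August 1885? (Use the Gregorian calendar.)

August 4, 1885

August 1, 1885 is a Saturday.
The first Tuesday is therefore August 4 (3 days later).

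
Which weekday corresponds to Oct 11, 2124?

January 1, 2124 is a Saturday.
Jan 1, 2124 → Feb 1, 2124: 31 days (January has 31).
Feb 1, 2124 → Mar 1, 2124: 29 days (February has 29).
Mar 1, 2124 → Apr 1, 2124: 31 days (March has 31).
Apr 1, 2124 → May 1, 2124: 30 days (April has 30).
May 1, 2124 → Jun 1, 2124: 31 days (May has 31).
Jun 1, 2124 → Jul 1, 2124: 30 days (June has 30).
Jul 1, 2124 → Aug 1, 2124: 31 days (July has 31).
Aug 1, 2124 → Sep 1, 2124: 31 days (August has 31).
Sep 1, 2124 → Oct 1, 2124: 30 days (September has 30).
Oct 1, 2124 → Oct 11, 2124: 10 days.
Total: 284 days.
284 mod 7 = 4, so Saturday + 4 = Wednesday.

Wednesday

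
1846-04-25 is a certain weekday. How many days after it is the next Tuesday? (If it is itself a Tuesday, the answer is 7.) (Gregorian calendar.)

3

Apr 25, 1846 is a Saturday.
From Saturday to the next Tuesday is 3 days.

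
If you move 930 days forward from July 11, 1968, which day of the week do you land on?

First find the weekday of Jul 11, 1968. Doomsday rule: the anchor day for the 1900s is Wednesday. For year 68: 68÷12 = 5 r 8, and 8÷4 = 2, so 5+8+2 = 15.
Wednesday + 15 ≡ Thursday — that's 1968's doomsday.
In July the doomsday date is Jul 11.
Jul 11 is the doomsday itself: Thursday.
930 mod 7 = 6, so 930 days after a Thursday is Thursday + 6 = Wednesday.

Wednesday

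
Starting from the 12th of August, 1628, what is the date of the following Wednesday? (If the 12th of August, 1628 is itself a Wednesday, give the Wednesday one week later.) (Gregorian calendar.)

August 16, 1628

Aug 12, 1628 is a Saturday.
From Saturday to the next Wednesday is 4 days.
Aug 12, 1628 + 4 = Aug 16, 1628.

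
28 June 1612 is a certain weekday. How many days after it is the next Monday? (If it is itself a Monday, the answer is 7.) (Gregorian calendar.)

4

Jun 28, 1612 is a Thursday.
From Thursday to the next Monday is 4 days.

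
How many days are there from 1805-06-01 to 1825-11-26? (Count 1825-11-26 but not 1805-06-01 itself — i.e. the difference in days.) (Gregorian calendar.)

Jun 1, 1805 → Jun 1, 1806: 365 days.
Jun 1, 1806 → Jun 1, 1807: 365 days.
Jun 1, 1807 → Jun 1, 1808: 366 days (Feb 29, 1808 is in that span).
Jun 1, 1808 → Jun 1, 1809: 365 days.
Jun 1, 1809 → Jun 1, 1810: 365 days.
Jun 1, 1810 → Jun 1, 1811: 365 days.
Jun 1, 1811 → Jun 1, 1812: 366 days (Feb 29, 1812 is in that span).
Jun 1, 1812 → Jun 1, 1813: 365 days.
Jun 1, 1813 → Jun 1, 1814: 365 days.
Jun 1, 1814 → Jun 1, 1815: 365 days.
Jun 1, 1815 → Jun 1, 1816: 366 days (Feb 29, 1816 is in that span).
Jun 1, 1816 → Jun 1, 1817: 365 days.
Jun 1, 1817 → Jun 1, 1818: 365 days.
Jun 1, 1818 → Jun 1, 1819: 365 days.
Jun 1, 1819 → Jun 1, 1820: 366 days (Feb 29, 1820 is in that span).
Jun 1, 1820 → Jun 1, 1821: 365 days.
Jun 1, 1821 → Jun 1, 1822: 365 days.
Jun 1, 1822 → Jun 1, 1823: 365 days.
Jun 1, 1823 → Jun 1, 1824: 366 days (Feb 29, 1824 is in that span).
Jun 1, 1824 → Jun 1, 1825: 365 days.
Jun 1, 1825 → Jul 1, 1825: 30 days (June has 30).
Jul 1, 1825 → Aug 1, 1825: 31 days (July has 31).
Aug 1, 1825 → Sep 1, 1825: 31 days (August has 31).
Sep 1, 1825 → Oct 1, 1825: 30 days (September has 30).
Oct 1, 1825 → Nov 1, 1825: 31 days (October has 31).
Nov 1, 1825 → Nov 26, 1825: 25 days.
Total: 7483 days.

7483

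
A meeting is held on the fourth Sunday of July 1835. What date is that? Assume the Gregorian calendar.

July 26, 1835

July 1, 1835 is a Wednesday.
The first Sunday is therefore July 5 (4 days later).
The fourth Sunday is 5 + 3×7 = July 26.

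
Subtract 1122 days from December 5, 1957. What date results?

November 9, 1954

−365 (one year) → Dec 5, 1956 (757 left).
−366 (one year; includes Feb 29, 1956) → Dec 5, 1955 (391 left).
−5 → Nov 30, 1955 (end of Nov, 30 days; 386 left).
−30 → Oct 31, 1955 (end of Oct, 31 days; 356 left).
−31 → Sep 30, 1955 (end of Sep, 30 days; 325 left).
−30 → Aug 31, 1955 (end of Aug, 31 days; 295 left).
−31 → Jul 31, 1955 (end of Jul, 31 days; 264 left).
−31 → Jun 30, 1955 (end of Jun, 30 days; 233 left).
−30 → May 31, 1955 (end of May, 31 days; 203 left).
−31 → Apr 30, 1955 (end of Apr, 30 days; 172 left).
−30 → Mar 31, 1955 (end of Mar, 31 days; 142 left).
−31 → Feb 28, 1955 (end of Feb, 28 days; 111 left).
−28 → Jan 31, 1955 (end of Jan, 31 days; 83 left).
−31 → Dec 31, 1954 (end of Dec, 31 days; 52 left).
−31 → Nov 30, 1954 (end of Nov, 30 days; 21 left).
−21 → Nov 9, 1954.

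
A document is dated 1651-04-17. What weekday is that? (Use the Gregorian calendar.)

Doomsday rule: the anchor day for the 1600s is Tuesday. For year 51: 51÷12 = 4 r 3, and 3÷4 = 0, so 4+3+0 = 7.
Tuesday + 7 ≡ Tuesday — that's 1651's doomsday.
In April the doomsday date is Apr 4.
Apr 17 is 13 days after Apr 4; 13 mod 7 = 6, so Tuesday + 6 = Monday.

Monday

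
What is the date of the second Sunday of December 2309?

December 12, 2309

December 1, 2309 is a Wednesday.
The first Sunday is therefore December 5 (4 days later).
The second Sunday is 5 + 1×7 = December 12.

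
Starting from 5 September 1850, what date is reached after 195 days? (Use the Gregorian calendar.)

March 19, 1851

Sep has 30 days: +26 → Oct 1, 1850 (169 left).
Oct has 31 days: +31 → Nov 1, 1850 (138 left).
Nov has 30 days: +30 → Dec 1, 1850 (108 left).
Dec has 31 days: +31 → Jan 1, 1851 (77 left).
Jan has 31 days: +31 → Feb 1, 1851 (46 left).
Feb has 28 days: +28 → Mar 1, 1851 (18 left).
+18 → Mar 19, 1851.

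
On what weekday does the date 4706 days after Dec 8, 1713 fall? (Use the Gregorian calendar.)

First find the weekday of Dec 8, 1713. Doomsday rule: the anchor day for the 1700s is Sunday. For year 13: 13÷12 = 1 r 1, and 1÷4 = 0, so 1+1+0 = 2.
Sunday + 2 ≡ Tuesday — that's 1713's doomsday.
In December the doomsday date is Dec 12.
Dec 8 is 4 days before Dec 12; 4 mod 7 = 4, so Tuesday − 4 = Friday.
4706 mod 7 = 2, so 4706 days after a Friday is Friday + 2 = Sunday.

Sunday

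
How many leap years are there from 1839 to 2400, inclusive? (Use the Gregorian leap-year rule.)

Multiples of 4 in [1839,2400]: 141.
Of those, multiples of 100: 6 (not leap unless ÷400).
Multiples of 400: 2.
Leap years = 141 − 6 + 2 = 137.

137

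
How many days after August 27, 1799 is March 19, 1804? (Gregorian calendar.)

Aug 27, 1799 → Aug 27, 1800: 365 days.
Aug 27, 1800 → Aug 27, 1801: 365 days.
Aug 27, 1801 → Aug 27, 1802: 365 days.
Aug 27, 1802 → Aug 27, 1803: 365 days.
Aug 27, 1803 → Sep 27, 1803: 31 days (August has 31).
Sep 27, 1803 → Oct 27, 1803: 30 days (September has 30).
Oct 27, 1803 → Nov 27, 1803: 31 days (October has 31).
Nov 27, 1803 → Dec 27, 1803: 30 days (November has 30).
Dec 27, 1803 → Jan 27, 1804: 31 days (December has 31).
Jan 27, 1804 → Feb 27, 1804: 31 days (January has 31).
Feb 27, 1804 → Mar 19, 1804: 21 days.
Total: 1665 days.

1665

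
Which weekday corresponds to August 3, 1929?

Saturday

Doomsday rule: the anchor day for the 1900s is Wednesday. For year 29: 29÷12 = 2 r 5, and 5÷4 = 1, so 2+5+1 = 8.
Wednesday + 8 ≡ Thursday — that's 1929's doomsday.
In August the doomsday date is Aug 8.
Aug 3 is 5 days before Aug 8; 5 mod 7 = 5, so Thursday − 5 = Saturday.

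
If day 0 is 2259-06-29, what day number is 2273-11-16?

5254

Jun 29, 2259 → Jun 29, 2260: 366 days (Feb 29, 2260 is in that span).
Jun 29, 2260 → Jun 29, 2261: 365 days.
Jun 29, 2261 → Jun 29, 2262: 365 days.
Jun 29, 2262 → Jun 29, 2263: 365 days.
Jun 29, 2263 → Jun 29, 2264: 366 days (Feb 29, 2264 is in that span).
Jun 29, 2264 → Jun 29, 2265: 365 days.
Jun 29, 2265 → Jun 29, 2266: 365 days.
Jun 29, 2266 → Jun 29, 2267: 365 days.
Jun 29, 2267 → Jun 29, 2268: 366 days (Feb 29, 2268 is in that span).
Jun 29, 2268 → Jun 29, 2269: 365 days.
Jun 29, 2269 → Jun 29, 2270: 365 days.
Jun 29, 2270 → Jun 29, 2271: 365 days.
Jun 29, 2271 → Jun 29, 2272: 366 days (Feb 29, 2272 is in that span).
Jun 29, 2272 → Jun 29, 2273: 365 days.
Jun 29, 2273 → Jul 29, 2273: 30 days (June has 30).
Jul 29, 2273 → Aug 29, 2273: 31 days (July has 31).
Aug 29, 2273 → Sep 29, 2273: 31 days (August has 31).
Sep 29, 2273 → Oct 29, 2273: 30 days (September has 30).
Oct 29, 2273 → Nov 16, 2273: 18 days.
Total: 5254 days.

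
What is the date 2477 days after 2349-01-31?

+365 (one year) → Jan 31, 2350 (2112 left).
+365 (one year) → Jan 31, 2351 (1747 left).
+365 (one year) → Jan 31, 2352 (1382 left).
+366 (one year; includes Feb 29, 2352) → Jan 31, 2353 (1016 left).
+365 (one year) → Jan 31, 2354 (651 left).
+365 (one year) → Jan 31, 2355 (286 left).
Jan has 31 days: +1 → Feb 1, 2355 (285 left).
Feb has 28 days: +28 → Mar 1, 2355 (257 left).
Mar has 31 days: +31 → Apr 1, 2355 (226 left).
Apr has 30 days: +30 → May 1, 2355 (196 left).
May has 31 days: +31 → Jun 1, 2355 (165 left).
Jun has 30 days: +30 → Jul 1, 2355 (135 left).
Jul has 31 days: +31 → Aug 1, 2355 (104 left).
Aug has 31 days: +31 → Sep 1, 2355 (73 left).
Sep has 30 days: +30 → Oct 1, 2355 (43 left).
Oct has 31 days: +31 → Nov 1, 2355 (12 left).
+12 → Nov 13, 2355.

November 13, 2355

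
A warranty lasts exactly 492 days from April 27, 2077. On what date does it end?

September 1, 2078

+365 (one year) → Apr 27, 2078 (127 left).
Apr has 30 days: +4 → May 1, 2078 (123 left).
May has 31 days: +31 → Jun 1, 2078 (92 left).
Jun has 30 days: +30 → Jul 1, 2078 (62 left).
Jul has 31 days: +31 → Aug 1, 2078 (31 left).
Aug has 31 days: +31 → Sep 1, 2078 (0 left).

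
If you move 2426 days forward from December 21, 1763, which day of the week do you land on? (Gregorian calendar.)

First find the weekday of Dec 21, 1763. Doomsday rule: the anchor day for the 1700s is Sunday. For year 63: 63÷12 = 5 r 3, and 3÷4 = 0, so 5+3+0 = 8.
Sunday + 8 ≡ Monday — that's 1763's doomsday.
In December the doomsday date is Dec 12.
Dec 21 is 9 days after Dec 12; 9 mod 7 = 2, so Monday + 2 = Wednesday.
2426 mod 7 = 4, so 2426 days after a Wednesday is Wednesday + 4 = Sunday.

Sunday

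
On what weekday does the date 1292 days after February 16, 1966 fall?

Sunday

First find the weekday of Feb 16, 1966. Doomsday rule: the anchor day for the 1900s is Wednesday. For year 66: 66÷12 = 5 r 6, and 6÷4 = 1, so 5+6+1 = 12.
Wednesday + 12 ≡ Monday — that's 1966's doomsday.
In February the doomsday date is Feb 28 (1966 is not a leap year).
Feb 16 is 12 days before Feb 28; 12 mod 7 = 5, so Monday − 5 = Wednesday.
1292 mod 7 = 4, so 1292 days after a Wednesday is Wednesday + 4 = Sunday.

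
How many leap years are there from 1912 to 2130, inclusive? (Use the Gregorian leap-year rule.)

54

Multiples of 4 in [1912,2130]: 55.
Of those, multiples of 100: 2 (not leap unless ÷400).
Multiples of 400: 1.
Leap years = 55 − 2 + 1 = 54.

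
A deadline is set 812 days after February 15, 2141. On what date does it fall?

May 8, 2143

+365 (one year) → Feb 15, 2142 (447 left).
+365 (one year) → Feb 15, 2143 (82 left).
Feb has 28 days: +14 → Mar 1, 2143 (68 left).
Mar has 31 days: +31 → Apr 1, 2143 (37 left).
Apr has 30 days: +30 → May 1, 2143 (7 left).
+7 → May 8, 2143.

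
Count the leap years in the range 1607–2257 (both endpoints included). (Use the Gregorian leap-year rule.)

Multiples of 4 in [1607,2257]: 163.
Of those, multiples of 100: 6 (not leap unless ÷400).
Multiples of 400: 1.
Leap years = 163 − 6 + 1 = 158.

158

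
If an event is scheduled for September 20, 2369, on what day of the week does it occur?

Doomsday rule: the anchor day for the 2300s is Wednesday. For year 69: 69÷12 = 5 r 9, and 9÷4 = 2, so 5+9+2 = 16.
Wednesday + 16 ≡ Friday — that's 2369's doomsday.
In September the doomsday date is Sep 5.
Sep 20 is 15 days after Sep 5; 15 mod 7 = 1, so Friday + 1 = Saturday.

Saturday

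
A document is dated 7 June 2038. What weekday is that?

January 1, 2038 is a Friday.
Jan 1, 2038 → Feb 1, 2038: 31 days (January has 31).
Feb 1, 2038 → Mar 1, 2038: 28 days (February has 28).
Mar 1, 2038 → Apr 1, 2038: 31 days (March has 31).
Apr 1, 2038 → May 1, 2038: 30 days (April has 30).
May 1, 2038 → Jun 1, 2038: 31 days (May has 31).
Jun 1, 2038 → Jun 7, 2038: 6 days.
Total: 157 days.
157 mod 7 = 3, so Friday + 3 = Monday.

Monday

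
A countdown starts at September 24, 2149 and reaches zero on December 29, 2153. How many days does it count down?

1557

Sep 24, 2149 → Sep 24, 2150: 365 days.
Sep 24, 2150 → Sep 24, 2151: 365 days.
Sep 24, 2151 → Sep 24, 2152: 366 days (Feb 29, 2152 is in that span).
Sep 24, 2152 → Sep 24, 2153: 365 days.
Sep 24, 2153 → Oct 24, 2153: 30 days (September has 30).
Oct 24, 2153 → Nov 24, 2153: 31 days (October has 31).
Nov 24, 2153 → Dec 24, 2153: 30 days (November has 30).
Dec 24, 2153 → Dec 29, 2153: 5 days.
Total: 1557 days.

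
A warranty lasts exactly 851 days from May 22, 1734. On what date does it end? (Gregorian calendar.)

September 19, 1736

+365 (one year) → May 22, 1735 (486 left).
+366 (one year; includes Feb 29, 1736) → May 22, 1736 (120 left).
May has 31 days: +10 → Jun 1, 1736 (110 left).
Jun has 30 days: +30 → Jul 1, 1736 (80 left).
Jul has 31 days: +31 → Aug 1, 1736 (49 left).
Aug has 31 days: +31 → Sep 1, 1736 (18 left).
+18 → Sep 19, 1736.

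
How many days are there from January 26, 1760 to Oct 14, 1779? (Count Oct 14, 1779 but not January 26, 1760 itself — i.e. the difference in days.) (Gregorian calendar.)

7201

Jan 26, 1760 → Jan 26, 1761: 366 days (Feb 29, 1760 is in that span).
Jan 26, 1761 → Jan 26, 1762: 365 days.
Jan 26, 1762 → Jan 26, 1763: 365 days.
Jan 26, 1763 → Jan 26, 1764: 365 days.
Jan 26, 1764 → Jan 26, 1765: 366 days (Feb 29, 1764 is in that span).
Jan 26, 1765 → Jan 26, 1766: 365 days.
Jan 26, 1766 → Jan 26, 1767: 365 days.
Jan 26, 1767 → Jan 26, 1768: 365 days.
Jan 26, 1768 → Jan 26, 1769: 366 days (Feb 29, 1768 is in that span).
Jan 26, 1769 → Jan 26, 1770: 365 days.
Jan 26, 1770 → Jan 26, 1771: 365 days.
Jan 26, 1771 → Jan 26, 1772: 365 days.
Jan 26, 1772 → Jan 26, 1773: 366 days (Feb 29, 1772 is in that span).
Jan 26, 1773 → Jan 26, 1774: 365 days.
Jan 26, 1774 → Jan 26, 1775: 365 days.
Jan 26, 1775 → Jan 26, 1776: 365 days.
Jan 26, 1776 → Jan 26, 1777: 366 days (Feb 29, 1776 is in that span).
Jan 26, 1777 → Jan 26, 1778: 365 days.
Jan 26, 1778 → Jan 26, 1779: 365 days.
Jan 26, 1779 → Feb 26, 1779: 31 days (January has 31).
Feb 26, 1779 → Mar 26, 1779: 28 days (February has 28).
Mar 26, 1779 → Apr 26, 1779: 31 days (March has 31).
Apr 26, 1779 → May 26, 1779: 30 days (April has 30).
May 26, 1779 → Jun 26, 1779: 31 days (May has 31).
Jun 26, 1779 → Jul 26, 1779: 30 days (June has 30).
Jul 26, 1779 → Aug 26, 1779: 31 days (July has 31).
Aug 26, 1779 → Sep 26, 1779: 31 days (August has 31).
Sep 26, 1779 → Oct 14, 1779: 18 days.
Total: 7201 days.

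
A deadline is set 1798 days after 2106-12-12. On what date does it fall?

+365 (one year) → Dec 12, 2107 (1433 left).
+366 (one year; includes Feb 29, 2108) → Dec 12, 2108 (1067 left).
+365 (one year) → Dec 12, 2109 (702 left).
+365 (one year) → Dec 12, 2110 (337 left).
Dec has 31 days: +20 → Jan 1, 2111 (317 left).
Jan has 31 days: +31 → Feb 1, 2111 (286 left).
Feb has 28 days: +28 → Mar 1, 2111 (258 left).
Mar has 31 days: +31 → Apr 1, 2111 (227 left).
Apr has 30 days: +30 → May 1, 2111 (197 left).
May has 31 days: +31 → Jun 1, 2111 (166 left).
Jun has 30 days: +30 → Jul 1, 2111 (136 left).
Jul has 31 days: +31 → Aug 1, 2111 (105 left).
Aug has 31 days: +31 → Sep 1, 2111 (74 left).
Sep has 30 days: +30 → Oct 1, 2111 (44 left).
Oct has 31 days: +31 → Nov 1, 2111 (13 left).
+13 → Nov 14, 2111.

November 14, 2111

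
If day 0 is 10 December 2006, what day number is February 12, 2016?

3351

Dec 10, 2006 → Dec 10, 2007: 365 days.
Dec 10, 2007 → Dec 10, 2008: 366 days (Feb 29, 2008 is in that span).
Dec 10, 2008 → Dec 10, 2009: 365 days.
Dec 10, 2009 → Dec 10, 2010: 365 days.
Dec 10, 2010 → Dec 10, 2011: 365 days.
Dec 10, 2011 → Dec 10, 2012: 366 days (Feb 29, 2012 is in that span).
Dec 10, 2012 → Dec 10, 2013: 365 days.
Dec 10, 2013 → Dec 10, 2014: 365 days.
Dec 10, 2014 → Dec 10, 2015: 365 days.
Dec 10, 2015 → Jan 10, 2016: 31 days (December has 31).
Jan 10, 2016 → Feb 10, 2016: 31 days (January has 31).
Feb 10, 2016 → Feb 12, 2016: 2 days.
Total: 3351 days.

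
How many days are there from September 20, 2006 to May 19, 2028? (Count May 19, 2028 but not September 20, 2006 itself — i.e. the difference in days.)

Sep 20, 2006 → Sep 20, 2007: 365 days.
Sep 20, 2007 → Sep 20, 2008: 366 days (Feb 29, 2008 is in that span).
Sep 20, 2008 → Sep 20, 2009: 365 days.
Sep 20, 2009 → Sep 20, 2010: 365 days.
Sep 20, 2010 → Sep 20, 2011: 365 days.
Sep 20, 2011 → Sep 20, 2012: 366 days (Feb 29, 2012 is in that span).
Sep 20, 2012 → Sep 20, 2013: 365 days.
Sep 20, 2013 → Sep 20, 2014: 365 days.
Sep 20, 2014 → Sep 20, 2015: 365 days.
Sep 20, 2015 → Sep 20, 2016: 366 days (Feb 29, 2016 is in that span).
Sep 20, 2016 → Sep 20, 2017: 365 days.
Sep 20, 2017 → Sep 20, 2018: 365 days.
Sep 20, 2018 → Sep 20, 2019: 365 days.
Sep 20, 2019 → Sep 20, 2020: 366 days (Feb 29, 2020 is in that span).
Sep 20, 2020 → Sep 20, 2021: 365 days.
Sep 20, 2021 → Sep 20, 2022: 365 days.
Sep 20, 2022 → Sep 20, 2023: 365 days.
Sep 20, 2023 → Sep 20, 2024: 366 days (Feb 29, 2024 is in that span).
Sep 20, 2024 → Sep 20, 2025: 365 days.
Sep 20, 2025 → Sep 20, 2026: 365 days.
Sep 20, 2026 → Sep 20, 2027: 365 days.
Sep 20, 2027 → Oct 20, 2027: 30 days (September has 30).
Oct 20, 2027 → Nov 20, 2027: 31 days (October has 31).
Nov 20, 2027 → Dec 20, 2027: 30 days (November has 30).
Dec 20, 2027 → Jan 20, 2028: 31 days (December has 31).
Jan 20, 2028 → Feb 20, 2028: 31 days (January has 31).
Feb 20, 2028 → Mar 20, 2028: 29 days (February has 29).
Mar 20, 2028 → Apr 20, 2028: 31 days (March has 31).
Apr 20, 2028 → May 19, 2028: 29 days.
Total: 7912 days.

7912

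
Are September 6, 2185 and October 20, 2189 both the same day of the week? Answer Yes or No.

From Sep 6, 2185 to Oct 20, 2189 is 1505 days.
1505 mod 7 = 0, so they are the same weekday.
(Sep 6, 2185 is a Tuesday; Oct 20, 2189 is a Tuesday.)

Yes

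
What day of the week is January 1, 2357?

Doomsday rule: the anchor day for the 2300s is Wednesday. For year 57: 57÷12 = 4 r 9, and 9÷4 = 2, so 4+9+2 = 15.
Wednesday + 15 ≡ Thursday — that's 2357's doomsday.
In January the doomsday date is Jan 3 (2357 is not a leap year).
Jan 1 is 2 days before Jan 3; 2 mod 7 = 2, so Thursday − 2 = Tuesday.

Tuesday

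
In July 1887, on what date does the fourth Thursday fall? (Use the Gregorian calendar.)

July 28, 1887

July 1, 1887 is a Friday.
The first Thursday is therefore July 7 (6 days later).
The fourth Thursday is 7 + 3×7 = July 28.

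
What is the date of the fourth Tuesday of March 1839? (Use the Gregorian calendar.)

March 26, 1839

March 1, 1839 is a Friday.
The first Tuesday is therefore March 5 (4 days later).
The fourth Tuesday is 5 + 3×7 = March 26.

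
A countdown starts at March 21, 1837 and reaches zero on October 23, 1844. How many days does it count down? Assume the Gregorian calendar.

Mar 21, 1837 → Mar 21, 1838: 365 days.
Mar 21, 1838 → Mar 21, 1839: 365 days.
Mar 21, 1839 → Mar 21, 1840: 366 days (Feb 29, 1840 is in that span).
Mar 21, 1840 → Mar 21, 1841: 365 days.
Mar 21, 1841 → Mar 21, 1842: 365 days.
Mar 21, 1842 → Mar 21, 1843: 365 days.
Mar 21, 1843 → Mar 21, 1844: 366 days (Feb 29, 1844 is in that span).
Mar 21, 1844 → Apr 21, 1844: 31 days (March has 31).
Apr 21, 1844 → May 21, 1844: 30 days (April has 30).
May 21, 1844 → Jun 21, 1844: 31 days (May has 31).
Jun 21, 1844 → Jul 21, 1844: 30 days (June has 30).
Jul 21, 1844 → Aug 21, 1844: 31 days (July has 31).
Aug 21, 1844 → Sep 21, 1844: 31 days (August has 31).
Sep 21, 1844 → Oct 21, 1844: 30 days (September has 30).
Oct 21, 1844 → Oct 23, 1844: 2 days.
Total: 2773 days.

2773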